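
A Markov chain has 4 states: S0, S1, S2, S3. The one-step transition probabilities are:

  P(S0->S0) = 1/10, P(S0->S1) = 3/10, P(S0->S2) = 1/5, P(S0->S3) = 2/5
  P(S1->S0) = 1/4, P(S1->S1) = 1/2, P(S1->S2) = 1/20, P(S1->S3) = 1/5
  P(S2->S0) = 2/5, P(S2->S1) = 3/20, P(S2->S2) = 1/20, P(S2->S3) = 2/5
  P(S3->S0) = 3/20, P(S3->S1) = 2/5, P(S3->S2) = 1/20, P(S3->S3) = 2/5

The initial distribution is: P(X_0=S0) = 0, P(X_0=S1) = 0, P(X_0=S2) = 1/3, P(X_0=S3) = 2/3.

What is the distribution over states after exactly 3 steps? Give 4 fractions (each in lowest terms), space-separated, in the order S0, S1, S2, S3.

Propagating the distribution step by step (d_{t+1} = d_t * P):
d_0 = (S0=0, S1=0, S2=1/3, S3=2/3)
  d_1[S0] = 0*1/10 + 0*1/4 + 1/3*2/5 + 2/3*3/20 = 7/30
  d_1[S1] = 0*3/10 + 0*1/2 + 1/3*3/20 + 2/3*2/5 = 19/60
  d_1[S2] = 0*1/5 + 0*1/20 + 1/3*1/20 + 2/3*1/20 = 1/20
  d_1[S3] = 0*2/5 + 0*1/5 + 1/3*2/5 + 2/3*2/5 = 2/5
d_1 = (S0=7/30, S1=19/60, S2=1/20, S3=2/5)
  d_2[S0] = 7/30*1/10 + 19/60*1/4 + 1/20*2/5 + 2/5*3/20 = 73/400
  d_2[S1] = 7/30*3/10 + 19/60*1/2 + 1/20*3/20 + 2/5*2/5 = 19/48
  d_2[S2] = 7/30*1/5 + 19/60*1/20 + 1/20*1/20 + 2/5*1/20 = 17/200
  d_2[S3] = 7/30*2/5 + 19/60*1/5 + 1/20*2/5 + 2/5*2/5 = 101/300
d_2 = (S0=73/400, S1=19/48, S2=17/200, S3=101/300)
  d_3[S0] = 73/400*1/10 + 19/48*1/4 + 17/200*2/5 + 101/300*3/20 = 4841/24000
  d_3[S1] = 73/400*3/10 + 19/48*1/2 + 17/200*3/20 + 101/300*2/5 = 4801/12000
  d_3[S2] = 73/400*1/5 + 19/48*1/20 + 17/200*1/20 + 101/300*1/20 = 619/8000
  d_3[S3] = 73/400*2/5 + 19/48*1/5 + 17/200*2/5 + 101/300*2/5 = 77/240
d_3 = (S0=4841/24000, S1=4801/12000, S2=619/8000, S3=77/240)

Answer: 4841/24000 4801/12000 619/8000 77/240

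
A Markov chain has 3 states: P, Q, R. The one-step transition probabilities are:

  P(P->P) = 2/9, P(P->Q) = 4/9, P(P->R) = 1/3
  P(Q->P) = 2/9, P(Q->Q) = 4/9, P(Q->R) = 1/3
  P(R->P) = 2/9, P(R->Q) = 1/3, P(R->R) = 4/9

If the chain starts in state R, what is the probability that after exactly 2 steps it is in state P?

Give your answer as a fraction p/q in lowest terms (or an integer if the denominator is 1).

Computing P^2 by repeated multiplication:
P^1 =
  P: [2/9, 4/9, 1/3]
  Q: [2/9, 4/9, 1/3]
  R: [2/9, 1/3, 4/9]
P^2 =
  P: [2/9, 11/27, 10/27]
  Q: [2/9, 11/27, 10/27]
  R: [2/9, 32/81, 31/81]

(P^2)[R -> P] = 2/9

Answer: 2/9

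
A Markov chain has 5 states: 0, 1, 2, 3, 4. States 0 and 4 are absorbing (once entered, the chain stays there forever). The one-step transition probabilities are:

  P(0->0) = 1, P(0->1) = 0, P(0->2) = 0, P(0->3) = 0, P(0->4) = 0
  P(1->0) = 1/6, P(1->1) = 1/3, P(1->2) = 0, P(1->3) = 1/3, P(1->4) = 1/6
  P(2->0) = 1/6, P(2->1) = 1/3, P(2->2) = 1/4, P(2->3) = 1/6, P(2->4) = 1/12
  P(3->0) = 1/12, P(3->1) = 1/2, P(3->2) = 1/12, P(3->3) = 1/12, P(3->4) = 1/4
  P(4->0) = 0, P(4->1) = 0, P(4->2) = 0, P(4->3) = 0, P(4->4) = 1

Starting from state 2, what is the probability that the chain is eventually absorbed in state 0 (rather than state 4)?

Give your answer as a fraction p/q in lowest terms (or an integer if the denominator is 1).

Let a_i = P(absorbed in 0 | start in state i).
Boundary conditions: a_0 = 1, a_4 = 0.
For each transient state i, a_i = sum_j P(i->j) * a_j:
  a_1 = 1/6*a_0 + 1/3*a_1 + 0*a_2 + 1/3*a_3 + 1/6*a_4
  a_2 = 1/6*a_0 + 1/3*a_1 + 1/4*a_2 + 1/6*a_3 + 1/12*a_4
  a_3 = 1/12*a_0 + 1/2*a_1 + 1/12*a_2 + 1/12*a_3 + 1/4*a_4

Substituting a_0 = 1 and a_4 = 0, rearrange to (I - Q) a = r where r[i] = P(i -> 0):
  [2/3, 0, -1/3] . (a_1, a_2, a_3) = 1/6
  [-1/3, 3/4, -1/6] . (a_1, a_2, a_3) = 1/6
  [-1/2, -1/12, 11/12] . (a_1, a_2, a_3) = 1/12

Solving yields:
  a_1 = 7/16
  a_2 = 1/2
  a_3 = 3/8

Starting state is 2, so the absorption probability is a_2 = 1/2.

Answer: 1/2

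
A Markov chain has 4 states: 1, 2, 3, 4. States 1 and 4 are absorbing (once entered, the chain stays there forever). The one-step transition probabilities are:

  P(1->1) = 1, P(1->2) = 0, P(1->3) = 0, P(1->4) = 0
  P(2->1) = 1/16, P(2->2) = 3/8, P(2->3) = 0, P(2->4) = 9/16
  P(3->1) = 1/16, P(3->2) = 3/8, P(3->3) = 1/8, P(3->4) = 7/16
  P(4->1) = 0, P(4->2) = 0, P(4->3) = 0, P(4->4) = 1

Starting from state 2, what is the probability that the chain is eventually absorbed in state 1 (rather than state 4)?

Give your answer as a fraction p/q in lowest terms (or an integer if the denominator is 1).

Let a_i = P(absorbed in 1 | start in state i).
Boundary conditions: a_1 = 1, a_4 = 0.
For each transient state i, a_i = sum_j P(i->j) * a_j:
  a_2 = 1/16*a_1 + 3/8*a_2 + 0*a_3 + 9/16*a_4
  a_3 = 1/16*a_1 + 3/8*a_2 + 1/8*a_3 + 7/16*a_4

Substituting a_1 = 1 and a_4 = 0, rearrange to (I - Q) a = r where r[i] = P(i -> 1):
  [5/8, 0] . (a_2, a_3) = 1/16
  [-3/8, 7/8] . (a_2, a_3) = 1/16

Solving yields:
  a_2 = 1/10
  a_3 = 4/35

Starting state is 2, so the absorption probability is a_2 = 1/10.

Answer: 1/10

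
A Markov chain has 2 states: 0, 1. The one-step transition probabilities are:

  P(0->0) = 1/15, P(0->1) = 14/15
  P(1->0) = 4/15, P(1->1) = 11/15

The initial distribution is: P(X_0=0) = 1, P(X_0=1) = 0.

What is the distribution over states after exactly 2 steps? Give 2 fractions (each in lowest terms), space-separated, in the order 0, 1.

Propagating the distribution step by step (d_{t+1} = d_t * P):
d_0 = (0=1, 1=0)
  d_1[0] = 1*1/15 + 0*4/15 = 1/15
  d_1[1] = 1*14/15 + 0*11/15 = 14/15
d_1 = (0=1/15, 1=14/15)
  d_2[0] = 1/15*1/15 + 14/15*4/15 = 19/75
  d_2[1] = 1/15*14/15 + 14/15*11/15 = 56/75
d_2 = (0=19/75, 1=56/75)

Answer: 19/75 56/75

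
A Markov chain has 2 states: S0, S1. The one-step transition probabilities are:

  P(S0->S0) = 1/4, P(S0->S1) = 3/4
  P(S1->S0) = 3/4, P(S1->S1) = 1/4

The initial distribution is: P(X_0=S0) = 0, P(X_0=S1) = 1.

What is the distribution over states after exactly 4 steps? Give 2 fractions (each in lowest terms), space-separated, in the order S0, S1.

Answer: 15/32 17/32

Derivation:
Propagating the distribution step by step (d_{t+1} = d_t * P):
d_0 = (S0=0, S1=1)
  d_1[S0] = 0*1/4 + 1*3/4 = 3/4
  d_1[S1] = 0*3/4 + 1*1/4 = 1/4
d_1 = (S0=3/4, S1=1/4)
  d_2[S0] = 3/4*1/4 + 1/4*3/4 = 3/8
  d_2[S1] = 3/4*3/4 + 1/4*1/4 = 5/8
d_2 = (S0=3/8, S1=5/8)
  d_3[S0] = 3/8*1/4 + 5/8*3/4 = 9/16
  d_3[S1] = 3/8*3/4 + 5/8*1/4 = 7/16
d_3 = (S0=9/16, S1=7/16)
  d_4[S0] = 9/16*1/4 + 7/16*3/4 = 15/32
  d_4[S1] = 9/16*3/4 + 7/16*1/4 = 17/32
d_4 = (S0=15/32, S1=17/32)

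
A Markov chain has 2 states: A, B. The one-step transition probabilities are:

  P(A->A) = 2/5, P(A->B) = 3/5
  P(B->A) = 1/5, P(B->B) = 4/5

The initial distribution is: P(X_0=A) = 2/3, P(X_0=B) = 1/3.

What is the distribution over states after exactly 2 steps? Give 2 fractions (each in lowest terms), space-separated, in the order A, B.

Answer: 4/15 11/15

Derivation:
Propagating the distribution step by step (d_{t+1} = d_t * P):
d_0 = (A=2/3, B=1/3)
  d_1[A] = 2/3*2/5 + 1/3*1/5 = 1/3
  d_1[B] = 2/3*3/5 + 1/3*4/5 = 2/3
d_1 = (A=1/3, B=2/3)
  d_2[A] = 1/3*2/5 + 2/3*1/5 = 4/15
  d_2[B] = 1/3*3/5 + 2/3*4/5 = 11/15
d_2 = (A=4/15, B=11/15)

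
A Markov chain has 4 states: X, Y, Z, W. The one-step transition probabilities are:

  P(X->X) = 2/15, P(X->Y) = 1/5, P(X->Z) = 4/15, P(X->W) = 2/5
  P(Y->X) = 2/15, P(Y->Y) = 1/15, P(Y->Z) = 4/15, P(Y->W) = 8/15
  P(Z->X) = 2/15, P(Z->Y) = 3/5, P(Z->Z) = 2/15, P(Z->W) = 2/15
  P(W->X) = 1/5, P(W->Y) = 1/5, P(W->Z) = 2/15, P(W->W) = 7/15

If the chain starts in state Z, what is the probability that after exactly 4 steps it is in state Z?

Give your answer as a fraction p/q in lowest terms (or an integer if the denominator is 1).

Computing P^4 by repeated multiplication:
P^1 =
  X: [2/15, 1/5, 4/15, 2/5]
  Y: [2/15, 1/15, 4/15, 8/15]
  Z: [2/15, 3/5, 2/15, 2/15]
  W: [1/5, 1/5, 2/15, 7/15]
P^2 =
  X: [4/25, 7/25, 8/45, 86/225]
  Y: [38/225, 67/225, 4/25, 28/75]
  Z: [32/225, 13/75, 52/225, 34/75]
  W: [37/225, 17/75, 14/75, 19/45]
P^3 =
  X: [536/3375, 263/1125, 24/125, 1402/3375]
  Y: [178/1125, 757/3375, 44/225, 1424/3375]
  Z: [184/1125, 101/375, 592/3375, 1322/3375]
  W: [109/675, 11/45, 626/3375, 1379/3375]
P^4 =
  X: [8152/50625, 829/3375, 376/2025, 20638/50625]
  Y: [8174/50625, 12571/50625, 9332/50625, 20548/50625]
  Z: [8072/50625, 3953/16875, 3224/16875, 21022/50625]
  W: [8129/50625, 151/625, 1898/10125, 277/675]

(P^4)[Z -> Z] = 3224/16875

Answer: 3224/16875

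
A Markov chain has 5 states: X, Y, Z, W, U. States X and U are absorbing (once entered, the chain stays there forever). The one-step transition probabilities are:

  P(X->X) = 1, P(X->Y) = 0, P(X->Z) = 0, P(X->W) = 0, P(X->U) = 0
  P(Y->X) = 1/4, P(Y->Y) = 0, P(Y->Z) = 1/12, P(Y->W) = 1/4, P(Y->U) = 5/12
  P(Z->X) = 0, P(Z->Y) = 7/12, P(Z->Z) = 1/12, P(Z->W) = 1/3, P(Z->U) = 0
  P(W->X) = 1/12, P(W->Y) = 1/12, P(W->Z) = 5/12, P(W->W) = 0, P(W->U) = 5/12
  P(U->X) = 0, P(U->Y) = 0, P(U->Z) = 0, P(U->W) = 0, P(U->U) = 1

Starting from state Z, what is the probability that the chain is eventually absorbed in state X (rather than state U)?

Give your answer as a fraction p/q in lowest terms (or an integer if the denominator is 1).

Answer: 333/1118

Derivation:
Let a_i = P(absorbed in X | start in state i).
Boundary conditions: a_X = 1, a_U = 0.
For each transient state i, a_i = sum_j P(i->j) * a_j:
  a_Y = 1/4*a_X + 0*a_Y + 1/12*a_Z + 1/4*a_W + 5/12*a_U
  a_Z = 0*a_X + 7/12*a_Y + 1/12*a_Z + 1/3*a_W + 0*a_U
  a_W = 1/12*a_X + 1/12*a_Y + 5/12*a_Z + 0*a_W + 5/12*a_U

Substituting a_X = 1 and a_U = 0, rearrange to (I - Q) a = r where r[i] = P(i -> X):
  [1, -1/12, -1/4] . (a_Y, a_Z, a_W) = 1/4
  [-7/12, 11/12, -1/3] . (a_Y, a_Z, a_W) = 0
  [-1/12, -5/12, 1] . (a_Y, a_Z, a_W) = 1/12

Solving yields:
  a_Y = 373/1118
  a_Z = 333/1118
  a_W = 263/1118

Starting state is Z, so the absorption probability is a_Z = 333/1118.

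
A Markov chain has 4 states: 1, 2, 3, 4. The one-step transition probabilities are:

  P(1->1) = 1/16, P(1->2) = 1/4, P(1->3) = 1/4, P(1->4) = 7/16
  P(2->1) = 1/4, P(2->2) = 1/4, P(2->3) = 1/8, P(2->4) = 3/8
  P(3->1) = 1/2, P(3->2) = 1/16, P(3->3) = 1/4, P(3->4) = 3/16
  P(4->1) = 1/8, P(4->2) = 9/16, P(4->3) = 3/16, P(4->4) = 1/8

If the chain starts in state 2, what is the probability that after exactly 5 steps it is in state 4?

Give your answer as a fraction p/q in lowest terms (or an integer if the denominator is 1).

Answer: 147487/524288

Derivation:
Computing P^5 by repeated multiplication:
P^1 =
  1: [1/16, 1/4, 1/4, 7/16]
  2: [1/4, 1/4, 1/8, 3/8]
  3: [1/2, 1/16, 1/4, 3/16]
  4: [1/8, 9/16, 3/16, 1/8]
P^2 =
  1: [63/256, 87/256, 49/256, 57/256]
  2: [3/16, 11/32, 25/128, 35/128]
  3: [25/128, 67/256, 59/256, 5/16]
  4: [33/128, 65/256, 11/64, 81/256]
P^3 =
  1: [917/4096, 581/2048, 793/4096, 153/512]
  2: [235/1024, 153/512, 389/2048, 577/2048]
  3: [475/2048, 1247/4096, 405/2048, 1089/4096]
  4: [105/512, 1297/4096, 813/4096, 573/2048]
P^4 =
  1: [14357/65536, 20125/65536, 3209/16384, 9109/32768]
  2: [449/2048, 4955/16384, 6391/32768, 9283/32768]
  3: [3649/16384, 19399/65536, 12801/65536, 4685/16384]
  4: [1853/8192, 19675/65536, 3161/16384, 18393/65536]
P^5 =
  1: [233981/1048576, 157363/524288, 50919/262144, 296193/1048576]
  2: [58259/262144, 79157/262144, 101969/524288, 147487/524288]
  3: [14505/65536, 317441/1048576, 102303/524288, 294449/1048576]
  4: [115731/524288, 316177/1048576, 204401/1048576, 37067/131072]

(P^5)[2 -> 4] = 147487/524288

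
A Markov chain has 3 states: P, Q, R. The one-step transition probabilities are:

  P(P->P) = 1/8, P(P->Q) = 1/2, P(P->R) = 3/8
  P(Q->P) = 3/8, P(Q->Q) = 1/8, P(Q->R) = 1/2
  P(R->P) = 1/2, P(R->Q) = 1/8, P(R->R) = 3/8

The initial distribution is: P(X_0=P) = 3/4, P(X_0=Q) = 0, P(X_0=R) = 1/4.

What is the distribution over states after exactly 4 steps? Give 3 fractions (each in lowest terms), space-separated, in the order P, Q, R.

Propagating the distribution step by step (d_{t+1} = d_t * P):
d_0 = (P=3/4, Q=0, R=1/4)
  d_1[P] = 3/4*1/8 + 0*3/8 + 1/4*1/2 = 7/32
  d_1[Q] = 3/4*1/2 + 0*1/8 + 1/4*1/8 = 13/32
  d_1[R] = 3/4*3/8 + 0*1/2 + 1/4*3/8 = 3/8
d_1 = (P=7/32, Q=13/32, R=3/8)
  d_2[P] = 7/32*1/8 + 13/32*3/8 + 3/8*1/2 = 47/128
  d_2[Q] = 7/32*1/2 + 13/32*1/8 + 3/8*1/8 = 53/256
  d_2[R] = 7/32*3/8 + 13/32*1/2 + 3/8*3/8 = 109/256
d_2 = (P=47/128, Q=53/256, R=109/256)
  d_3[P] = 47/128*1/8 + 53/256*3/8 + 109/256*1/2 = 689/2048
  d_3[Q] = 47/128*1/2 + 53/256*1/8 + 109/256*1/8 = 269/1024
  d_3[R] = 47/128*3/8 + 53/256*1/2 + 109/256*3/8 = 821/2048
d_3 = (P=689/2048, Q=269/1024, R=821/2048)
  d_4[P] = 689/2048*1/8 + 269/1024*3/8 + 821/2048*1/2 = 5587/16384
  d_4[Q] = 689/2048*1/2 + 269/1024*1/8 + 821/2048*1/8 = 4115/16384
  d_4[R] = 689/2048*3/8 + 269/1024*1/2 + 821/2048*3/8 = 3341/8192
d_4 = (P=5587/16384, Q=4115/16384, R=3341/8192)

Answer: 5587/16384 4115/16384 3341/8192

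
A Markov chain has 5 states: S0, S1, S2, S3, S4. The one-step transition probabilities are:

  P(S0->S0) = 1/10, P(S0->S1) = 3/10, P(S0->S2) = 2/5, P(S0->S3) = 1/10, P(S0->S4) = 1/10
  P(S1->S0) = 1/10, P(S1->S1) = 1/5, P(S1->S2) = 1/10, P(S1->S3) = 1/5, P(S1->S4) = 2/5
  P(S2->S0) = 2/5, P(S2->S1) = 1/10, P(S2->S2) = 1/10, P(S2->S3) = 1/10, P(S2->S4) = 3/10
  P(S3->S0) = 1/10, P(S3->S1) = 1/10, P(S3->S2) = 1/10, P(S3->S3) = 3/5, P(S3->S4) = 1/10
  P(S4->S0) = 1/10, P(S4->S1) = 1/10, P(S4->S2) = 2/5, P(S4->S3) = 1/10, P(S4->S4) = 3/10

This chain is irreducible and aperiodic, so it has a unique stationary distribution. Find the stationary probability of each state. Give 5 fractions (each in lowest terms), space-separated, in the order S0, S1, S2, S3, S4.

The stationary distribution satisfies pi = pi * P, i.e.:
  pi_S0 = 1/10*pi_S0 + 1/10*pi_S1 + 2/5*pi_S2 + 1/10*pi_S3 + 1/10*pi_S4
  pi_S1 = 3/10*pi_S0 + 1/5*pi_S1 + 1/10*pi_S2 + 1/10*pi_S3 + 1/10*pi_S4
  pi_S2 = 2/5*pi_S0 + 1/10*pi_S1 + 1/10*pi_S2 + 1/10*pi_S3 + 2/5*pi_S4
  pi_S3 = 1/10*pi_S0 + 1/5*pi_S1 + 1/10*pi_S2 + 3/5*pi_S3 + 1/10*pi_S4
  pi_S4 = 1/10*pi_S0 + 2/5*pi_S1 + 3/10*pi_S2 + 1/10*pi_S3 + 3/10*pi_S4
with normalization: pi_S0 + pi_S1 + pi_S2 + pi_S3 + pi_S4 = 1.

Using the first 4 balance equations plus normalization, the linear system A*pi = b is:
  [-9/10, 1/10, 2/5, 1/10, 1/10] . pi = 0
  [3/10, -4/5, 1/10, 1/10, 1/10] . pi = 0
  [2/5, 1/10, -9/10, 1/10, 2/5] . pi = 0
  [1/10, 1/5, 1/10, -2/5, 1/10] . pi = 0
  [1, 1, 1, 1, 1] . pi = 1

Solving yields:
  pi_S0 = 55/331
  pi_S1 = 49/331
  pi_S2 = 73/331
  pi_S3 = 76/331
  pi_S4 = 78/331

Verification (pi * P):
  55/331*1/10 + 49/331*1/10 + 73/331*2/5 + 76/331*1/10 + 78/331*1/10 = 55/331 = pi_S0  (ok)
  55/331*3/10 + 49/331*1/5 + 73/331*1/10 + 76/331*1/10 + 78/331*1/10 = 49/331 = pi_S1  (ok)
  55/331*2/5 + 49/331*1/10 + 73/331*1/10 + 76/331*1/10 + 78/331*2/5 = 73/331 = pi_S2  (ok)
  55/331*1/10 + 49/331*1/5 + 73/331*1/10 + 76/331*3/5 + 78/331*1/10 = 76/331 = pi_S3  (ok)
  55/331*1/10 + 49/331*2/5 + 73/331*3/10 + 76/331*1/10 + 78/331*3/10 = 78/331 = pi_S4  (ok)

Answer: 55/331 49/331 73/331 76/331 78/331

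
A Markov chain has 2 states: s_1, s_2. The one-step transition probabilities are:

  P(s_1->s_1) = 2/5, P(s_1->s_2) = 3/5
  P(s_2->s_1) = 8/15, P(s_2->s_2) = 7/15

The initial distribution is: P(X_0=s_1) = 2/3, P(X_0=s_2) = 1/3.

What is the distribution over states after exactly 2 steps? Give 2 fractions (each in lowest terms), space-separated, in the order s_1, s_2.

Propagating the distribution step by step (d_{t+1} = d_t * P):
d_0 = (s_1=2/3, s_2=1/3)
  d_1[s_1] = 2/3*2/5 + 1/3*8/15 = 4/9
  d_1[s_2] = 2/3*3/5 + 1/3*7/15 = 5/9
d_1 = (s_1=4/9, s_2=5/9)
  d_2[s_1] = 4/9*2/5 + 5/9*8/15 = 64/135
  d_2[s_2] = 4/9*3/5 + 5/9*7/15 = 71/135
d_2 = (s_1=64/135, s_2=71/135)

Answer: 64/135 71/135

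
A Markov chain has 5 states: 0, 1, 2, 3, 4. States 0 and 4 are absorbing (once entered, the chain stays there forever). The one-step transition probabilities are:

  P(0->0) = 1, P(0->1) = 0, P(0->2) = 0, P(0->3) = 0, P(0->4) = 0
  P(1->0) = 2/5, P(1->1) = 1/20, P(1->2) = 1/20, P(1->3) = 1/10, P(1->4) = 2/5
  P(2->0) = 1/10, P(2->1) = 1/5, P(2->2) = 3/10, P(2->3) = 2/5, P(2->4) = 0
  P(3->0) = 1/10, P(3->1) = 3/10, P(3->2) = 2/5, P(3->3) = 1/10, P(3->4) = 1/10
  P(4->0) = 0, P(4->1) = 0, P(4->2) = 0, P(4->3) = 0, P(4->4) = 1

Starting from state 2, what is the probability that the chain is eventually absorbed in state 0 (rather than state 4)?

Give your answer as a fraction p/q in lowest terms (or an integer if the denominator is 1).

Let a_i = P(absorbed in 0 | start in state i).
Boundary conditions: a_0 = 1, a_4 = 0.
For each transient state i, a_i = sum_j P(i->j) * a_j:
  a_1 = 2/5*a_0 + 1/20*a_1 + 1/20*a_2 + 1/10*a_3 + 2/5*a_4
  a_2 = 1/10*a_0 + 1/5*a_1 + 3/10*a_2 + 2/5*a_3 + 0*a_4
  a_3 = 1/10*a_0 + 3/10*a_1 + 2/5*a_2 + 1/10*a_3 + 1/10*a_4

Substituting a_0 = 1 and a_4 = 0, rearrange to (I - Q) a = r where r[i] = P(i -> 0):
  [19/20, -1/20, -1/10] . (a_1, a_2, a_3) = 2/5
  [-1/5, 7/10, -2/5] . (a_1, a_2, a_3) = 1/10
  [-3/10, -2/5, 9/10] . (a_1, a_2, a_3) = 1/10

Solving yields:
  a_1 = 411/805
  a_2 = 97/161
  a_3 = 442/805

Starting state is 2, so the absorption probability is a_2 = 97/161.

Answer: 97/161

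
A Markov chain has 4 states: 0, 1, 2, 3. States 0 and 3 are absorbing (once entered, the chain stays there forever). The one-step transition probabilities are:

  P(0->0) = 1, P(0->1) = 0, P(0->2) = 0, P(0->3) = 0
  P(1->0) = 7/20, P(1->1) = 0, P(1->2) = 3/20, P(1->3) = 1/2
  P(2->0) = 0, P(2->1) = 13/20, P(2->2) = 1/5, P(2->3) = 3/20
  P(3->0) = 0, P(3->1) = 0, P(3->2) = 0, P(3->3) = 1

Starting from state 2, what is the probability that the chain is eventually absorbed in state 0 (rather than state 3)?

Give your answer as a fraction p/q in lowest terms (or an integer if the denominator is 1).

Let a_i = P(absorbed in 0 | start in state i).
Boundary conditions: a_0 = 1, a_3 = 0.
For each transient state i, a_i = sum_j P(i->j) * a_j:
  a_1 = 7/20*a_0 + 0*a_1 + 3/20*a_2 + 1/2*a_3
  a_2 = 0*a_0 + 13/20*a_1 + 1/5*a_2 + 3/20*a_3

Substituting a_0 = 1 and a_3 = 0, rearrange to (I - Q) a = r where r[i] = P(i -> 0):
  [1, -3/20] . (a_1, a_2) = 7/20
  [-13/20, 4/5] . (a_1, a_2) = 0

Solving yields:
  a_1 = 112/281
  a_2 = 91/281

Starting state is 2, so the absorption probability is a_2 = 91/281.

Answer: 91/281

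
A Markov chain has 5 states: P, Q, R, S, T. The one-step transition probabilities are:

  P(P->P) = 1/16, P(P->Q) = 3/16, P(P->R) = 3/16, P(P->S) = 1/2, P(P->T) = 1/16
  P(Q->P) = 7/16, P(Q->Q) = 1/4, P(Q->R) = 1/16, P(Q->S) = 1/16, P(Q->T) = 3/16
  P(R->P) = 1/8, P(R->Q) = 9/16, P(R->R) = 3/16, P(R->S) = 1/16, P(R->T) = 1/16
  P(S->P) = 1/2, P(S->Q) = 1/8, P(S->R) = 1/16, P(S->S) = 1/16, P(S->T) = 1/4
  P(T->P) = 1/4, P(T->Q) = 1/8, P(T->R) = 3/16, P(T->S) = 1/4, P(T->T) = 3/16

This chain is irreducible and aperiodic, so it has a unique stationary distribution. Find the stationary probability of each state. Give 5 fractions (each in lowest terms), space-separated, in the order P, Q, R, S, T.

The stationary distribution satisfies pi = pi * P, i.e.:
  pi_P = 1/16*pi_P + 7/16*pi_Q + 1/8*pi_R + 1/2*pi_S + 1/4*pi_T
  pi_Q = 3/16*pi_P + 1/4*pi_Q + 9/16*pi_R + 1/8*pi_S + 1/8*pi_T
  pi_R = 3/16*pi_P + 1/16*pi_Q + 3/16*pi_R + 1/16*pi_S + 3/16*pi_T
  pi_S = 1/2*pi_P + 1/16*pi_Q + 1/16*pi_R + 1/16*pi_S + 1/4*pi_T
  pi_T = 1/16*pi_P + 3/16*pi_Q + 1/16*pi_R + 1/4*pi_S + 3/16*pi_T
with normalization: pi_P + pi_Q + pi_R + pi_S + pi_T = 1.

Using the first 4 balance equations plus normalization, the linear system A*pi = b is:
  [-15/16, 7/16, 1/8, 1/2, 1/4] . pi = 0
  [3/16, -3/4, 9/16, 1/8, 1/8] . pi = 0
  [3/16, 1/16, -13/16, 1/16, 3/16] . pi = 0
  [1/2, 1/16, 1/16, -15/16, 1/4] . pi = 0
  [1, 1, 1, 1, 1] . pi = 1

Solving yields:
  pi_P = 7291/26290
  pi_Q = 547/2390
  pi_R = 3481/26290
  pi_S = 557/2629
  pi_T = 3931/26290

Verification (pi * P):
  7291/26290*1/16 + 547/2390*7/16 + 3481/26290*1/8 + 557/2629*1/2 + 3931/26290*1/4 = 7291/26290 = pi_P  (ok)
  7291/26290*3/16 + 547/2390*1/4 + 3481/26290*9/16 + 557/2629*1/8 + 3931/26290*1/8 = 547/2390 = pi_Q  (ok)
  7291/26290*3/16 + 547/2390*1/16 + 3481/26290*3/16 + 557/2629*1/16 + 3931/26290*3/16 = 3481/26290 = pi_R  (ok)
  7291/26290*1/2 + 547/2390*1/16 + 3481/26290*1/16 + 557/2629*1/16 + 3931/26290*1/4 = 557/2629 = pi_S  (ok)
  7291/26290*1/16 + 547/2390*3/16 + 3481/26290*1/16 + 557/2629*1/4 + 3931/26290*3/16 = 3931/26290 = pi_T  (ok)

Answer: 7291/26290 547/2390 3481/26290 557/2629 3931/26290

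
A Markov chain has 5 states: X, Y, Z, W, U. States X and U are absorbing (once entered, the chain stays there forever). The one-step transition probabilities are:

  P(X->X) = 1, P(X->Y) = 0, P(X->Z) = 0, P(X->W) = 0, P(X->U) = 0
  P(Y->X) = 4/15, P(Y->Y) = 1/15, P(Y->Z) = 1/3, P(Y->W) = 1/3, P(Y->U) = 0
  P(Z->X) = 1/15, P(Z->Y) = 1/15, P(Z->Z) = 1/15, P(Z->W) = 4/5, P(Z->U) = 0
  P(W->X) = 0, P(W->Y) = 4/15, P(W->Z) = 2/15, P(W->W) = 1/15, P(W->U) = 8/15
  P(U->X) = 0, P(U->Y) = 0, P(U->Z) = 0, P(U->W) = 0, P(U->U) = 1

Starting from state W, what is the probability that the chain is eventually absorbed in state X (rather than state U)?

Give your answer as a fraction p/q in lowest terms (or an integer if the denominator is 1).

Answer: 35/226

Derivation:
Let a_i = P(absorbed in X | start in state i).
Boundary conditions: a_X = 1, a_U = 0.
For each transient state i, a_i = sum_j P(i->j) * a_j:
  a_Y = 4/15*a_X + 1/15*a_Y + 1/3*a_Z + 1/3*a_W + 0*a_U
  a_Z = 1/15*a_X + 1/15*a_Y + 1/15*a_Z + 4/5*a_W + 0*a_U
  a_W = 0*a_X + 4/15*a_Y + 2/15*a_Z + 1/15*a_W + 8/15*a_U

Substituting a_X = 1 and a_U = 0, rearrange to (I - Q) a = r where r[i] = P(i -> X):
  [14/15, -1/3, -1/3] . (a_Y, a_Z, a_W) = 4/15
  [-1/15, 14/15, -4/5] . (a_Y, a_Z, a_W) = 1/15
  [-4/15, -2/15, 14/15] . (a_Y, a_Z, a_W) = 0

Solving yields:
  a_Y = 48/113
  a_Z = 53/226
  a_W = 35/226

Starting state is W, so the absorption probability is a_W = 35/226.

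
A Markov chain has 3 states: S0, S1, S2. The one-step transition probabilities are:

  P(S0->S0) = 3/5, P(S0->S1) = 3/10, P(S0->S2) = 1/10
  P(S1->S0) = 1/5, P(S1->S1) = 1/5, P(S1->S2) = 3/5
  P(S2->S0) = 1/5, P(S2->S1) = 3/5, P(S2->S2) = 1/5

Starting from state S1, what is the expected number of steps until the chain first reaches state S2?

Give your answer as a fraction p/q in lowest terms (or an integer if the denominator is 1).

Let h_i = expected steps to first reach S2 from state i.
Boundary: h_S2 = 0.
First-step equations for the other states:
  h_S0 = 1 + 3/5*h_S0 + 3/10*h_S1 + 1/10*h_S2
  h_S1 = 1 + 1/5*h_S0 + 1/5*h_S1 + 3/5*h_S2

Substituting h_S2 = 0 and rearranging gives the linear system (I - Q) h = 1:
  [2/5, -3/10] . (h_S0, h_S1) = 1
  [-1/5, 4/5] . (h_S0, h_S1) = 1

Solving yields:
  h_S0 = 55/13
  h_S1 = 30/13

Starting state is S1, so the expected hitting time is h_S1 = 30/13.

Answer: 30/13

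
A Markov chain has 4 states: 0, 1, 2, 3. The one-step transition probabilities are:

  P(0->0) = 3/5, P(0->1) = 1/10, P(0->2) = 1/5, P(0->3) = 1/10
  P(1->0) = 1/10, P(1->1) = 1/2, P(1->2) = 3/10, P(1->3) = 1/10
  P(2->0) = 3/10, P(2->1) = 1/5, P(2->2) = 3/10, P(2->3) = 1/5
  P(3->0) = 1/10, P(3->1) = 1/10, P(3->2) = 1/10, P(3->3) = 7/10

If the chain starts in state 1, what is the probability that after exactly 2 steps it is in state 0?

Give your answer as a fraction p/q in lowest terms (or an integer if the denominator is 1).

Computing P^2 by repeated multiplication:
P^1 =
  0: [3/5, 1/10, 1/5, 1/10]
  1: [1/10, 1/2, 3/10, 1/10]
  2: [3/10, 1/5, 3/10, 1/5]
  3: [1/10, 1/10, 1/10, 7/10]
P^2 =
  0: [11/25, 4/25, 11/50, 9/50]
  1: [21/100, 33/100, 27/100, 19/100]
  2: [31/100, 21/100, 23/100, 1/4]
  3: [17/100, 3/20, 3/20, 53/100]

(P^2)[1 -> 0] = 21/100

Answer: 21/100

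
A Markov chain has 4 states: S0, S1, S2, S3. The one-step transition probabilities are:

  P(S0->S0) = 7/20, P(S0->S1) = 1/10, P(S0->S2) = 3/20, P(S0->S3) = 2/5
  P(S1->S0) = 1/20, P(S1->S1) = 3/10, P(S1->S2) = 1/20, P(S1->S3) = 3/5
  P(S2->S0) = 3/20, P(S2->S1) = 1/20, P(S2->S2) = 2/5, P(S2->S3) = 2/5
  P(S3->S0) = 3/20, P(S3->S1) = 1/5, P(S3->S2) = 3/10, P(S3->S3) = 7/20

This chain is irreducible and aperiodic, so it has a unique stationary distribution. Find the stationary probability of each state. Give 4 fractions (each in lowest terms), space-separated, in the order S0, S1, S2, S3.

The stationary distribution satisfies pi = pi * P, i.e.:
  pi_S0 = 7/20*pi_S0 + 1/20*pi_S1 + 3/20*pi_S2 + 3/20*pi_S3
  pi_S1 = 1/10*pi_S0 + 3/10*pi_S1 + 1/20*pi_S2 + 1/5*pi_S3
  pi_S2 = 3/20*pi_S0 + 1/20*pi_S1 + 2/5*pi_S2 + 3/10*pi_S3
  pi_S3 = 2/5*pi_S0 + 3/5*pi_S1 + 2/5*pi_S2 + 7/20*pi_S3
with normalization: pi_S0 + pi_S1 + pi_S2 + pi_S3 = 1.

Using the first 3 balance equations plus normalization, the linear system A*pi = b is:
  [-13/20, 1/20, 3/20, 3/20] . pi = 0
  [1/10, -7/10, 1/20, 1/5] . pi = 0
  [3/20, 1/20, -3/5, 3/10] . pi = 0
  [1, 1, 1, 1] . pi = 1

Solving yields:
  pi_S0 = 273/1630
  pi_S1 = 261/1630
  pi_S2 = 638/2445
  pi_S3 = 1006/2445

Verification (pi * P):
  273/1630*7/20 + 261/1630*1/20 + 638/2445*3/20 + 1006/2445*3/20 = 273/1630 = pi_S0  (ok)
  273/1630*1/10 + 261/1630*3/10 + 638/2445*1/20 + 1006/2445*1/5 = 261/1630 = pi_S1  (ok)
  273/1630*3/20 + 261/1630*1/20 + 638/2445*2/5 + 1006/2445*3/10 = 638/2445 = pi_S2  (ok)
  273/1630*2/5 + 261/1630*3/5 + 638/2445*2/5 + 1006/2445*7/20 = 1006/2445 = pi_S3  (ok)

Answer: 273/1630 261/1630 638/2445 1006/2445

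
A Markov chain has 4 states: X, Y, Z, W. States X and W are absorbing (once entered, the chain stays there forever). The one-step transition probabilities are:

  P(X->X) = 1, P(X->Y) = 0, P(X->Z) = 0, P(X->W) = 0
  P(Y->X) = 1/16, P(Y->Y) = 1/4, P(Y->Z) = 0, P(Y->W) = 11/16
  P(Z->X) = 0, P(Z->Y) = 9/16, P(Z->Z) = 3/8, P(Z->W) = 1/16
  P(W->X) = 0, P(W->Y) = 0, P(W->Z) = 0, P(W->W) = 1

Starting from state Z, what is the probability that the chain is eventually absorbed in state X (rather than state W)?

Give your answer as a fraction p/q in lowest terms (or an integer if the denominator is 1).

Let a_i = P(absorbed in X | start in state i).
Boundary conditions: a_X = 1, a_W = 0.
For each transient state i, a_i = sum_j P(i->j) * a_j:
  a_Y = 1/16*a_X + 1/4*a_Y + 0*a_Z + 11/16*a_W
  a_Z = 0*a_X + 9/16*a_Y + 3/8*a_Z + 1/16*a_W

Substituting a_X = 1 and a_W = 0, rearrange to (I - Q) a = r where r[i] = P(i -> X):
  [3/4, 0] . (a_Y, a_Z) = 1/16
  [-9/16, 5/8] . (a_Y, a_Z) = 0

Solving yields:
  a_Y = 1/12
  a_Z = 3/40

Starting state is Z, so the absorption probability is a_Z = 3/40.

Answer: 3/40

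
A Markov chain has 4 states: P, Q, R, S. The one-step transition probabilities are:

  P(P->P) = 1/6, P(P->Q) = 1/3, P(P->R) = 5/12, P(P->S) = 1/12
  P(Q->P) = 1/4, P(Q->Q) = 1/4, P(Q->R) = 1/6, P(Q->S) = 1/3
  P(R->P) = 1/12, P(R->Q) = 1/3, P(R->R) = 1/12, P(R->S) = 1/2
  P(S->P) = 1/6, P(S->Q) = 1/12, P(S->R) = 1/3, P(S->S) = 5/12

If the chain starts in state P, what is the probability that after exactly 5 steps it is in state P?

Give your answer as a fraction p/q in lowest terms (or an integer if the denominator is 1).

Answer: 10253/62208

Derivation:
Computing P^5 by repeated multiplication:
P^1 =
  P: [1/6, 1/3, 5/12, 1/12]
  Q: [1/4, 1/4, 1/6, 1/3]
  R: [1/12, 1/3, 1/12, 1/2]
  S: [1/6, 1/12, 1/3, 5/12]
P^2 =
  P: [23/144, 41/144, 3/16, 53/144]
  Q: [25/144, 11/48, 13/48, 47/144]
  R: [3/16, 13/72, 19/72, 53/144]
  S: [7/48, 2/9, 1/4, 55/144]
P^3 =
  P: [151/864, 47/216, 109/432, 307/864]
  Q: [47/288, 67/288, 209/864, 313/864]
  R: [23/144, 391/1728, 437/1728, 13/36]
  S: [71/432, 379/1728, 425/1728, 10/27]
P^4 =
  P: [283/1728, 2347/10368, 859/3456, 1873/5184]
  Q: [215/1296, 193/864, 107/432, 941/2592]
  R: [1705/10368, 4649/20736, 5095/20736, 3791/10368]
  S: [1705/10368, 4613/20736, 1721/6912, 3775/10368]
P^5 =
  P: [10253/62208, 27887/124416, 30745/124416, 22639/62208]
  Q: [569/3456, 43/192, 3857/15552, 11303/31104]
  R: [20513/124416, 55549/248832, 61771/248832, 5027/13824]
  S: [20461/124416, 55681/248832, 61639/248832, 45295/124416]

(P^5)[P -> P] = 10253/62208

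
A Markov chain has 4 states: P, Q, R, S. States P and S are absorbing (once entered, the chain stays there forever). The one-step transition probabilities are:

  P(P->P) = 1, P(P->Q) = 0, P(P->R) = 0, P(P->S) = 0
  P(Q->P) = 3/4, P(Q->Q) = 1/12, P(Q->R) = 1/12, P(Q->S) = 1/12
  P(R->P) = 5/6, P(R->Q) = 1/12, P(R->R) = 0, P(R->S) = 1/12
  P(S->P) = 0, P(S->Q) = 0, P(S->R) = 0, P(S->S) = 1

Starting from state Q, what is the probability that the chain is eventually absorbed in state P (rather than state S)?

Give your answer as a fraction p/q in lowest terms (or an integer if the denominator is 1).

Let a_i = P(absorbed in P | start in state i).
Boundary conditions: a_P = 1, a_S = 0.
For each transient state i, a_i = sum_j P(i->j) * a_j:
  a_Q = 3/4*a_P + 1/12*a_Q + 1/12*a_R + 1/12*a_S
  a_R = 5/6*a_P + 1/12*a_Q + 0*a_R + 1/12*a_S

Substituting a_P = 1 and a_S = 0, rearrange to (I - Q) a = r where r[i] = P(i -> P):
  [11/12, -1/12] . (a_Q, a_R) = 3/4
  [-1/12, 1] . (a_Q, a_R) = 5/6

Solving yields:
  a_Q = 118/131
  a_R = 119/131

Starting state is Q, so the absorption probability is a_Q = 118/131.

Answer: 118/131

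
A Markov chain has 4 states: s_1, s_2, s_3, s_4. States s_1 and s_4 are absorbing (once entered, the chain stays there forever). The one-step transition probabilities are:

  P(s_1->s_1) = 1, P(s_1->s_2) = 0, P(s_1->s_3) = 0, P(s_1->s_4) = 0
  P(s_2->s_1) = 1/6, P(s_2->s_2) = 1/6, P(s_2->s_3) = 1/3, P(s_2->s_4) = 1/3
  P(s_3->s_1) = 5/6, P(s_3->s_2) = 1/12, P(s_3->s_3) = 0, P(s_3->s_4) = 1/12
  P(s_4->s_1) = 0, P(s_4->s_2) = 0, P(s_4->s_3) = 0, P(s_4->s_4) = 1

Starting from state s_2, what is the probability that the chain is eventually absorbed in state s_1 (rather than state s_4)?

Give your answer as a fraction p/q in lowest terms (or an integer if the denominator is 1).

Let a_i = P(absorbed in s_1 | start in state i).
Boundary conditions: a_s_1 = 1, a_s_4 = 0.
For each transient state i, a_i = sum_j P(i->j) * a_j:
  a_s_2 = 1/6*a_s_1 + 1/6*a_s_2 + 1/3*a_s_3 + 1/3*a_s_4
  a_s_3 = 5/6*a_s_1 + 1/12*a_s_2 + 0*a_s_3 + 1/12*a_s_4

Substituting a_s_1 = 1 and a_s_4 = 0, rearrange to (I - Q) a = r where r[i] = P(i -> s_1):
  [5/6, -1/3] . (a_s_2, a_s_3) = 1/6
  [-1/12, 1] . (a_s_2, a_s_3) = 5/6

Solving yields:
  a_s_2 = 16/29
  a_s_3 = 51/58

Starting state is s_2, so the absorption probability is a_s_2 = 16/29.

Answer: 16/29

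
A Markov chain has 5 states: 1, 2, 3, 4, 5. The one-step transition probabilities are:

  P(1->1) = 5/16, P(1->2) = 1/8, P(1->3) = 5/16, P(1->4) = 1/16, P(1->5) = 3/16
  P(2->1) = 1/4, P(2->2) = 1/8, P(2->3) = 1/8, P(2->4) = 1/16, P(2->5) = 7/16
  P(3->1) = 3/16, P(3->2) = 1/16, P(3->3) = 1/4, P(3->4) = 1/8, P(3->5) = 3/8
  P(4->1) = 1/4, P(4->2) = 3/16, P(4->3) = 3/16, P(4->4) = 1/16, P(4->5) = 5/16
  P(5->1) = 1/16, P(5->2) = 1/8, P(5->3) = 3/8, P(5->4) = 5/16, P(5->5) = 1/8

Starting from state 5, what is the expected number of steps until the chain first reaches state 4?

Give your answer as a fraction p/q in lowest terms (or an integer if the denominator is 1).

Let h_i = expected steps to first reach 4 from state i.
Boundary: h_4 = 0.
First-step equations for the other states:
  h_1 = 1 + 5/16*h_1 + 1/8*h_2 + 5/16*h_3 + 1/16*h_4 + 3/16*h_5
  h_2 = 1 + 1/4*h_1 + 1/8*h_2 + 1/8*h_3 + 1/16*h_4 + 7/16*h_5
  h_3 = 1 + 3/16*h_1 + 1/16*h_2 + 1/4*h_3 + 1/8*h_4 + 3/8*h_5
  h_5 = 1 + 1/16*h_1 + 1/8*h_2 + 3/8*h_3 + 5/16*h_4 + 1/8*h_5

Substituting h_4 = 0 and rearranging gives the linear system (I - Q) h = 1:
  [11/16, -1/8, -5/16, -3/16] . (h_1, h_2, h_3, h_5) = 1
  [-1/4, 7/8, -1/8, -7/16] . (h_1, h_2, h_3, h_5) = 1
  [-3/16, -1/16, 3/4, -3/8] . (h_1, h_2, h_3, h_5) = 1
  [-1/16, -1/8, -3/8, 7/8] . (h_1, h_2, h_3, h_5) = 1

Solving yields:
  h_1 = 10352/1489
  h_2 = 9920/1489
  h_3 = 9328/1489
  h_5 = 7856/1489

Starting state is 5, so the expected hitting time is h_5 = 7856/1489.

Answer: 7856/1489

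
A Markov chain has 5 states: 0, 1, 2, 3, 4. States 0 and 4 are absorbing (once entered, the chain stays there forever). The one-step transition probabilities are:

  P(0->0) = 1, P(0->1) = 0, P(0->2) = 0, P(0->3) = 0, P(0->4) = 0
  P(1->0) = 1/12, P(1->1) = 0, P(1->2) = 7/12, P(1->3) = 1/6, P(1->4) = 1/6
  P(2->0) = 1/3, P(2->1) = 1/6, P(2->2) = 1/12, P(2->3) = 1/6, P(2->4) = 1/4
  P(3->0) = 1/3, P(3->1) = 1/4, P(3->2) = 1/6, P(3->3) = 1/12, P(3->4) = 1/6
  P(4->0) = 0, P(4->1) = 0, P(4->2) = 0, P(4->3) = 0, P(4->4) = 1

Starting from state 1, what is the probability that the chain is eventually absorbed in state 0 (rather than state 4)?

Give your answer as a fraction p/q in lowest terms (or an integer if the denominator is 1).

Answer: 65/126

Derivation:
Let a_i = P(absorbed in 0 | start in state i).
Boundary conditions: a_0 = 1, a_4 = 0.
For each transient state i, a_i = sum_j P(i->j) * a_j:
  a_1 = 1/12*a_0 + 0*a_1 + 7/12*a_2 + 1/6*a_3 + 1/6*a_4
  a_2 = 1/3*a_0 + 1/6*a_1 + 1/12*a_2 + 1/6*a_3 + 1/4*a_4
  a_3 = 1/3*a_0 + 1/4*a_1 + 1/6*a_2 + 1/12*a_3 + 1/6*a_4

Substituting a_0 = 1 and a_4 = 0, rearrange to (I - Q) a = r where r[i] = P(i -> 0):
  [1, -7/12, -1/6] . (a_1, a_2, a_3) = 1/12
  [-1/6, 11/12, -1/6] . (a_1, a_2, a_3) = 1/3
  [-1/4, -1/6, 11/12] . (a_1, a_2, a_3) = 1/3

Solving yields:
  a_1 = 65/126
  a_2 = 46/81
  a_3 = 689/1134

Starting state is 1, so the absorption probability is a_1 = 65/126.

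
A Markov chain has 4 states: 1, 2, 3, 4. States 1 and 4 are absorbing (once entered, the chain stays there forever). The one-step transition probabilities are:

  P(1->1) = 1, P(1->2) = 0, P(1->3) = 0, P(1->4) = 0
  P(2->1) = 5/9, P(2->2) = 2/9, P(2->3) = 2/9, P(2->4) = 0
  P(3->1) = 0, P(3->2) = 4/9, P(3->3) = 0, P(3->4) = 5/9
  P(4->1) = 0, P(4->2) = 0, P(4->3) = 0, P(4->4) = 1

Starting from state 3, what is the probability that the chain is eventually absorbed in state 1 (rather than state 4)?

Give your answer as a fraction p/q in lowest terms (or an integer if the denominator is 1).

Let a_i = P(absorbed in 1 | start in state i).
Boundary conditions: a_1 = 1, a_4 = 0.
For each transient state i, a_i = sum_j P(i->j) * a_j:
  a_2 = 5/9*a_1 + 2/9*a_2 + 2/9*a_3 + 0*a_4
  a_3 = 0*a_1 + 4/9*a_2 + 0*a_3 + 5/9*a_4

Substituting a_1 = 1 and a_4 = 0, rearrange to (I - Q) a = r where r[i] = P(i -> 1):
  [7/9, -2/9] . (a_2, a_3) = 5/9
  [-4/9, 1] . (a_2, a_3) = 0

Solving yields:
  a_2 = 9/11
  a_3 = 4/11

Starting state is 3, so the absorption probability is a_3 = 4/11.

Answer: 4/11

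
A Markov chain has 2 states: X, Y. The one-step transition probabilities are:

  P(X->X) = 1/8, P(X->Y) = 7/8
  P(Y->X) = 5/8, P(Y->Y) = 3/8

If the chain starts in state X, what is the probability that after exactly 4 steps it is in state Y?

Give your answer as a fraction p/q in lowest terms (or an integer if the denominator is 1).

Computing P^4 by repeated multiplication:
P^1 =
  X: [1/8, 7/8]
  Y: [5/8, 3/8]
P^2 =
  X: [9/16, 7/16]
  Y: [5/16, 11/16]
P^3 =
  X: [11/32, 21/32]
  Y: [15/32, 17/32]
P^4 =
  X: [29/64, 35/64]
  Y: [25/64, 39/64]

(P^4)[X -> Y] = 35/64

Answer: 35/64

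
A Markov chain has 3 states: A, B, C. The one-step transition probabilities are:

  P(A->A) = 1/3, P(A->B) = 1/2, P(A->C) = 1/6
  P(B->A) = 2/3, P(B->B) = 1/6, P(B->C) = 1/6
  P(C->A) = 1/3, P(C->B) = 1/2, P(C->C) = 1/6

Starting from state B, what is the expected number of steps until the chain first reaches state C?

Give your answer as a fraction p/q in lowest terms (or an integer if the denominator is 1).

Let h_i = expected steps to first reach C from state i.
Boundary: h_C = 0.
First-step equations for the other states:
  h_A = 1 + 1/3*h_A + 1/2*h_B + 1/6*h_C
  h_B = 1 + 2/3*h_A + 1/6*h_B + 1/6*h_C

Substituting h_C = 0 and rearranging gives the linear system (I - Q) h = 1:
  [2/3, -1/2] . (h_A, h_B) = 1
  [-2/3, 5/6] . (h_A, h_B) = 1

Solving yields:
  h_A = 6
  h_B = 6

Starting state is B, so the expected hitting time is h_B = 6.

Answer: 6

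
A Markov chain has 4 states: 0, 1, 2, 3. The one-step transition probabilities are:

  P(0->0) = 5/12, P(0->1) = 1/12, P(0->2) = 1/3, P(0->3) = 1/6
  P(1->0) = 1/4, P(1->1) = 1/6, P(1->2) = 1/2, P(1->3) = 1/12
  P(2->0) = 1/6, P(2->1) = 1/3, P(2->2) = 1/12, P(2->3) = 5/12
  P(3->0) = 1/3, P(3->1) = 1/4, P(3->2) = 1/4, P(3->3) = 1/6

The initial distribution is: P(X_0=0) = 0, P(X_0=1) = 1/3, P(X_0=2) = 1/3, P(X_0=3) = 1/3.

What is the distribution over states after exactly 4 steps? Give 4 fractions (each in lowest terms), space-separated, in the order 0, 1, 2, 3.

Propagating the distribution step by step (d_{t+1} = d_t * P):
d_0 = (0=0, 1=1/3, 2=1/3, 3=1/3)
  d_1[0] = 0*5/12 + 1/3*1/4 + 1/3*1/6 + 1/3*1/3 = 1/4
  d_1[1] = 0*1/12 + 1/3*1/6 + 1/3*1/3 + 1/3*1/4 = 1/4
  d_1[2] = 0*1/3 + 1/3*1/2 + 1/3*1/12 + 1/3*1/4 = 5/18
  d_1[3] = 0*1/6 + 1/3*1/12 + 1/3*5/12 + 1/3*1/6 = 2/9
d_1 = (0=1/4, 1=1/4, 2=5/18, 3=2/9)
  d_2[0] = 1/4*5/12 + 1/4*1/4 + 5/18*1/6 + 2/9*1/3 = 31/108
  d_2[1] = 1/4*1/12 + 1/4*1/6 + 5/18*1/3 + 2/9*1/4 = 91/432
  d_2[2] = 1/4*1/3 + 1/4*1/2 + 5/18*1/12 + 2/9*1/4 = 31/108
  d_2[3] = 1/4*1/6 + 1/4*1/12 + 5/18*5/12 + 2/9*1/6 = 31/144
d_2 = (0=31/108, 1=91/432, 2=31/108, 3=31/144)
  d_3[0] = 31/108*5/12 + 91/432*1/4 + 31/108*1/6 + 31/144*1/3 = 1513/5184
  d_3[1] = 31/108*1/12 + 91/432*1/6 + 31/108*1/3 + 31/144*1/4 = 1081/5184
  d_3[2] = 31/108*1/3 + 91/432*1/2 + 31/108*1/12 + 31/144*1/4 = 1445/5184
  d_3[3] = 31/108*1/6 + 91/432*1/12 + 31/108*5/12 + 31/144*1/6 = 1145/5184
d_3 = (0=1513/5184, 1=1081/5184, 2=1445/5184, 3=1145/5184)
  d_4[0] = 1513/5184*5/12 + 1081/5184*1/4 + 1445/5184*1/6 + 1145/5184*1/3 = 9139/31104
  d_4[1] = 1513/5184*1/12 + 1081/5184*1/6 + 1445/5184*1/3 + 1145/5184*1/4 = 6445/31104
  d_4[2] = 1513/5184*1/3 + 1081/5184*1/2 + 1445/5184*1/12 + 1145/5184*1/4 = 2903/10368
  d_4[3] = 1513/5184*1/6 + 1081/5184*1/12 + 1445/5184*5/12 + 1145/5184*1/6 = 6811/31104
d_4 = (0=9139/31104, 1=6445/31104, 2=2903/10368, 3=6811/31104)

Answer: 9139/31104 6445/31104 2903/10368 6811/31104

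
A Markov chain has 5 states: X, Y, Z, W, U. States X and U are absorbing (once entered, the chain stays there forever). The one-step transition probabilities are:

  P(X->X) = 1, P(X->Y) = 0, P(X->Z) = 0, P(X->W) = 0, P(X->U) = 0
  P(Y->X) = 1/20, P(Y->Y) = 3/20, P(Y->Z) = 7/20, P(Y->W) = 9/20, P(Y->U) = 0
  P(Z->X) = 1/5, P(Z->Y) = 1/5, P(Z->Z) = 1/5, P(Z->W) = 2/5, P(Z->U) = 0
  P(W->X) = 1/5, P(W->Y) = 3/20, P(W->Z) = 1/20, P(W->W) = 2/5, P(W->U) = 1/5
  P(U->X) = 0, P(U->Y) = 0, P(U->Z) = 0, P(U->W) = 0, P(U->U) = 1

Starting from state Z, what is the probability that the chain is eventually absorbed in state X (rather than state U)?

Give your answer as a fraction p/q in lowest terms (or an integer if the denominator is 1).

Answer: 367/539

Derivation:
Let a_i = P(absorbed in X | start in state i).
Boundary conditions: a_X = 1, a_U = 0.
For each transient state i, a_i = sum_j P(i->j) * a_j:
  a_Y = 1/20*a_X + 3/20*a_Y + 7/20*a_Z + 9/20*a_W + 0*a_U
  a_Z = 1/5*a_X + 1/5*a_Y + 1/5*a_Z + 2/5*a_W + 0*a_U
  a_W = 1/5*a_X + 3/20*a_Y + 1/20*a_Z + 2/5*a_W + 1/5*a_U

Substituting a_X = 1 and a_U = 0, rearrange to (I - Q) a = r where r[i] = P(i -> X):
  [17/20, -7/20, -9/20] . (a_Y, a_Z, a_W) = 1/20
  [-1/5, 4/5, -2/5] . (a_Y, a_Z, a_W) = 1/5
  [-3/20, -1/20, 3/5] . (a_Y, a_Z, a_W) = 1/5

Solving yields:
  a_Y = 339/539
  a_Z = 367/539
  a_W = 295/539

Starting state is Z, so the absorption probability is a_Z = 367/539.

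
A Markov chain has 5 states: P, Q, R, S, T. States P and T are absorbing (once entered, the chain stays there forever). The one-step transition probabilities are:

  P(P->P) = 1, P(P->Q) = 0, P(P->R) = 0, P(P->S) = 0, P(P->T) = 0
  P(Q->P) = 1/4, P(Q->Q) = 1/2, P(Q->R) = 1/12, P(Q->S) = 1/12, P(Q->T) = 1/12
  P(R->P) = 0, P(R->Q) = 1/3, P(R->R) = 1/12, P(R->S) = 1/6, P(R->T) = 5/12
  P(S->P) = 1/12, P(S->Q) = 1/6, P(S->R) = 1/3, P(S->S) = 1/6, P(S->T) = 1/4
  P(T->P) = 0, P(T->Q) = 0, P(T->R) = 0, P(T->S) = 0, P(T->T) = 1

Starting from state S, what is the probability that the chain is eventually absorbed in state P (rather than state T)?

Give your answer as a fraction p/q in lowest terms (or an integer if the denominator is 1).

Answer: 88/265

Derivation:
Let a_i = P(absorbed in P | start in state i).
Boundary conditions: a_P = 1, a_T = 0.
For each transient state i, a_i = sum_j P(i->j) * a_j:
  a_Q = 1/4*a_P + 1/2*a_Q + 1/12*a_R + 1/12*a_S + 1/12*a_T
  a_R = 0*a_P + 1/3*a_Q + 1/12*a_R + 1/6*a_S + 5/12*a_T
  a_S = 1/12*a_P + 1/6*a_Q + 1/3*a_R + 1/6*a_S + 1/4*a_T

Substituting a_P = 1 and a_T = 0, rearrange to (I - Q) a = r where r[i] = P(i -> P):
  [1/2, -1/12, -1/12] . (a_Q, a_R, a_S) = 1/4
  [-1/3, 11/12, -1/6] . (a_Q, a_R, a_S) = 0
  [-1/6, -1/3, 5/6] . (a_Q, a_R, a_S) = 1/12

Solving yields:
  a_Q = 319/530
  a_R = 74/265
  a_S = 88/265

Starting state is S, so the absorption probability is a_S = 88/265.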